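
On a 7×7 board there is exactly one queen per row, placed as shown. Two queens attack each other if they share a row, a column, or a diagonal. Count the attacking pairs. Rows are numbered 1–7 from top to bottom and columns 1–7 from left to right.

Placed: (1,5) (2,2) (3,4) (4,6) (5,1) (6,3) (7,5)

Same column: (1,5)–(7,5) (column 5).
Same diagonal: (1,5)–(5,1) (|1−5| = |5−1| = 4).
Total attacking pairs: 2.

2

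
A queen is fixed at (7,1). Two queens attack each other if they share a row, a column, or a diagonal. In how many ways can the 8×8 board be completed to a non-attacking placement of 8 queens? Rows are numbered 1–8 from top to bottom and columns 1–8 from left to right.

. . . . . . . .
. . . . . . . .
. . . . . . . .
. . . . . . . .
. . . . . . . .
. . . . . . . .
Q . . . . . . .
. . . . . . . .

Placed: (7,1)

Branch on row 1: col 2 → 1; col 3 → 1; col 4 → 2; col 5 → 1; col 6 → 3; col 8 → 0.
Sum: 1 + 1 + 2 + 1 + 3 + 0 = 8.

8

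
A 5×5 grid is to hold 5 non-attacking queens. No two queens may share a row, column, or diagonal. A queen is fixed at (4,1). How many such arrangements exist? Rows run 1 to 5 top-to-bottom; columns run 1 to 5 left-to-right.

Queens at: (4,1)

Branch on row 1: col 2 → 1; col 3 → 0; col 5 → 1.
Sum: 1 + 0 + 1 = 2.

2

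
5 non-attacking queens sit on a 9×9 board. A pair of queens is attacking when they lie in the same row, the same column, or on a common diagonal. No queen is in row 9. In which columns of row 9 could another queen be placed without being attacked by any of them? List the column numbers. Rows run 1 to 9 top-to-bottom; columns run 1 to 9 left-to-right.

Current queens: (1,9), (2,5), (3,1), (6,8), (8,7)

(1,9) attacks row 9 at column 9 and diagonals 1.
(2,5) attacks row 9 at column 5.
(3,1) attacks row 9 at column 1 and diagonals 7.
(6,8) attacks row 9 at column 8 and diagonals 5.
(8,7) attacks row 9 at column 7 and diagonals 6, 8.
Attacked columns: {1, 5, 6, 7, 8, 9}. Safe: {2, 3, 4}.

columns 2, 3, 4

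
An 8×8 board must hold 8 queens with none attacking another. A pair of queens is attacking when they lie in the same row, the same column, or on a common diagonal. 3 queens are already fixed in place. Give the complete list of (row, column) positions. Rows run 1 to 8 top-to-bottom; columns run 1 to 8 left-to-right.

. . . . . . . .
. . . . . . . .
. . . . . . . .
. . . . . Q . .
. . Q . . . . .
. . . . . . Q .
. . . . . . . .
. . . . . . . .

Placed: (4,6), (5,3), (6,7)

Row 1: attacked by (4,6)→{3,6}; (5,3)→{3,7}; (6,7)→{2,7}. Safe: 1, 4, 5, 8. Place at column 1.
Row 2: attacked by (1,1)→{1,2}; (4,6)→{4,6,8}; (5,3)→{3,6}; (6,7)→{3,7}. Safe: 5. Place at column 5.
Row 3: attacked by (1,1)→{1,3}; (2,5)→{4,5,6}; (4,6)→{5,6,7}; (5,3)→{1,3,5}; (6,7)→{4,7}. Safe: 2, 8. Place at column 8.
Row 7: attacked by (1,1)→{1,7}; (2,5)→{5}; (3,8)→{4,8}; (4,6)→{3,6}; (5,3)→{1,3,5}; (6,7)→{6,7,8}. Safe: 2. Place at column 2.
Row 8: attacked by (1,1)→{1,8}; (2,5)→{5}; (3,8)→{3,8}; (4,6)→{2,6}; (5,3)→{3,6}; (6,7)→{5,7}; (7,2)→{1,2,3}. Safe: 4. Place at column 4.
Columns [1, 5, 8, 6, 3, 7, 2, 4], r−c [0, -3, -5, -2, 2, -1, 5, 4], r+c [2, 7, 11, 10, 8, 13, 9, 12] are all distinct, so no two queens attack.

(1,1) (2,5) (3,8) (4,6) (5,3) (6,7) (7,2) (8,4)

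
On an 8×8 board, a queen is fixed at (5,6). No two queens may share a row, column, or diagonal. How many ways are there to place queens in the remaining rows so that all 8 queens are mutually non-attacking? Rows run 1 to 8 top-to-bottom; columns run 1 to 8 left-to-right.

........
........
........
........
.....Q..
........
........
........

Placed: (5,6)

Branch on row 1: col 1 → 0; col 3 → 2; col 4 → 6; col 5 → 0; col 7 → 3; col 8 → 1.
Sum: 0 + 2 + 6 + 0 + 3 + 1 = 12.

12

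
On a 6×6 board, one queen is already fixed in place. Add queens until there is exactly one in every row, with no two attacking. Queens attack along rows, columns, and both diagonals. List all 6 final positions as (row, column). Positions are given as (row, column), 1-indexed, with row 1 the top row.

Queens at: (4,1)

Row 1: attacked by (4,1)→{1,4}. Safe: 2, 3, 5, 6. Place at column 2.
Row 2: attacked by (1,2)→{1,2,3}; (4,1)→{1,3}. Safe: 4, 5, 6. Place at column 4.
Row 3: attacked by (1,2)→{2,4}; (2,4)→{3,4,5}; (4,1)→{1,2}. Safe: 6. Place at column 6.
Row 5: attacked by (1,2)→{2,6}; (2,4)→{1,4}; (3,6)→{4,6}; (4,1)→{1,2}. Safe: 3, 5. Place at column 3.
Row 6: attacked by (1,2)→{2}; (2,4)→{4}; (3,6)→{3,6}; (4,1)→{1,3}; (5,3)→{2,3,4}. Safe: 5. Place at column 5.
Columns [2, 4, 6, 1, 3, 5], r−c [-1, -2, -3, 3, 2, 1], r+c [3, 6, 9, 5, 8, 11] are all distinct, so no two queens attack.

(1,2) (2,4) (3,6) (4,1) (5,3) (6,5)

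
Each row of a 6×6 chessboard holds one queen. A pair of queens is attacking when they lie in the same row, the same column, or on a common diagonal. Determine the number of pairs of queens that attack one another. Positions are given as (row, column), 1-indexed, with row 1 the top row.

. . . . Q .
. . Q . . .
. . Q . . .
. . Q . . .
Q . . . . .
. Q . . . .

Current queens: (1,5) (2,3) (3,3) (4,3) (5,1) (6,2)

Same column: (2,3)–(3,3) (column 3); (2,3)–(4,3) (column 3); (3,3)–(4,3) (column 3).
Same diagonal: (1,5)–(3,3) (|1−3| = |5−3| = 2); (1,5)–(5,1) (|1−5| = |5−1| = 4); (3,3)–(5,1) (|3−5| = |3−1| = 2); (5,1)–(6,2) (|5−6| = |1−2| = 1).
Total attacking pairs: 7.

7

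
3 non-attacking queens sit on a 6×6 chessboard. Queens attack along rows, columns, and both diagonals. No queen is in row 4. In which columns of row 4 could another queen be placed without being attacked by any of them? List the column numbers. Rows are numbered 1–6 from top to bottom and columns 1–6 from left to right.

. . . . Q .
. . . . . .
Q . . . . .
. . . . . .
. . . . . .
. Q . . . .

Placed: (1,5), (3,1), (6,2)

(1,5) attacks row 4 at column 5 and diagonals 2.
(3,1) attacks row 4 at column 1 and diagonals 2.
(6,2) attacks row 4 at column 2 and diagonals 4.
Attacked columns: {1, 2, 4, 5}. Safe: {3, 6}.

columns 3, 6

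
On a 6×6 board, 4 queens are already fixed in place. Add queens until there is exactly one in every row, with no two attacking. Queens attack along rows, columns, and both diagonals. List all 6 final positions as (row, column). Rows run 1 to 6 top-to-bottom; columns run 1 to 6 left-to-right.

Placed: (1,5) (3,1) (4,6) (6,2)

Row 2: attacked by (1,5)→{4,5,6}; (3,1)→{1,2}; (4,6)→{4,6}; (6,2)→{2,6}. Safe: 3. Place at column 3.
Row 5: attacked by (1,5)→{1,5}; (2,3)→{3,6}; (3,1)→{1,3}; (4,6)→{5,6}; (6,2)→{1,2,3}. Safe: 4. Place at column 4.
Columns [5, 3, 1, 6, 4, 2], r−c [-4, -1, 2, -2, 1, 4], r+c [6, 5, 4, 10, 9, 8] are all distinct, so no two queens attack.

(1,5) (2,3) (3,1) (4,6) (5,4) (6,2)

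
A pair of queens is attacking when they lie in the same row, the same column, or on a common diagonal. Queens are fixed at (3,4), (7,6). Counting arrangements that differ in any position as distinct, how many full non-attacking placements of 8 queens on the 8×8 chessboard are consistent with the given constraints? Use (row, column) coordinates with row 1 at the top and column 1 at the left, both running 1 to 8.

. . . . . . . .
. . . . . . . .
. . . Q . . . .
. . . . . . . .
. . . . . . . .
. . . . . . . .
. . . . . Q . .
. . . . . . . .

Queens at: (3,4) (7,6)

3

Branch on row 1: col 1 → 0; col 3 → 0; col 5 → 3; col 7 → 0; col 8 → 0.
Sum: 0 + 0 + 3 + 0 + 0 = 3.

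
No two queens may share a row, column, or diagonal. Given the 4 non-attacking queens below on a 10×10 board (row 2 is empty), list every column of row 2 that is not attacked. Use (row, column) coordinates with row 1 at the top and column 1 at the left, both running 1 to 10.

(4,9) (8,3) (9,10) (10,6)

columns 1, 2, 4, 5, 8

(4,9) attacks row 2 at column 9 and diagonals 7.
(8,3) attacks row 2 at column 3 and diagonals 9.
(9,10) attacks row 2 at column 10 and diagonals 3.
(10,6) attacks row 2 at column 6.
Attacked columns: {3, 6, 7, 9, 10}. Safe: {1, 2, 4, 5, 8}.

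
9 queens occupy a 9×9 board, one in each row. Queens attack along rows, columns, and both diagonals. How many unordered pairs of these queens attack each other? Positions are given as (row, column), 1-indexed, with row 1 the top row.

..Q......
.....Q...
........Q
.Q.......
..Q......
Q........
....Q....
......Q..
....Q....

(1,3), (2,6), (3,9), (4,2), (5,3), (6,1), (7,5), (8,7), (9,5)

7

Same column: (1,3)–(5,3) (column 3); (7,5)–(9,5) (column 5).
Same diagonal: (2,6)–(5,3) (|2−5| = |6−3| = 3); (3,9)–(7,5) (|3−7| = |9−5| = 4); (4,2)–(5,3) (|4−5| = |2−3| = 1); (4,2)–(7,5) (|4−7| = |2−5| = 3); (5,3)–(7,5) (|5−7| = |3−5| = 2).
Total attacking pairs: 7.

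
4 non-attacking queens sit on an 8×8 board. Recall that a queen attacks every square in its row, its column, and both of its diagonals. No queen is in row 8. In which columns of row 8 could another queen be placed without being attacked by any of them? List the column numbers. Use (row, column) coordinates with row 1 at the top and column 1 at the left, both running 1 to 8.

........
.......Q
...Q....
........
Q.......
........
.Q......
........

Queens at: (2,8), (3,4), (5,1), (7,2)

(2,8) attacks row 8 at column 8 and diagonals 2.
(3,4) attacks row 8 at column 4.
(5,1) attacks row 8 at column 1 and diagonals 4.
(7,2) attacks row 8 at column 2 and diagonals 1, 3.
Attacked columns: {1, 2, 3, 4, 8}. Safe: {5, 6, 7}.

columns 5, 6, 7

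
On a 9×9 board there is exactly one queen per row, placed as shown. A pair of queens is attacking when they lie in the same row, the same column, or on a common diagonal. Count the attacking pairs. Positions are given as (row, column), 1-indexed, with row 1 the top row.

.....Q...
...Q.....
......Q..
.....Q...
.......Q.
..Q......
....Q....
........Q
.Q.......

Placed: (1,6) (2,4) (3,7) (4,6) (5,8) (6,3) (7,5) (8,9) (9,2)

Same column: (1,6)–(4,6) (column 6).
Same diagonal: (2,4)–(4,6) (|2−4| = |4−6| = 2); (3,7)–(4,6) (|3−4| = |7−6| = 1).
Total attacking pairs: 3.

3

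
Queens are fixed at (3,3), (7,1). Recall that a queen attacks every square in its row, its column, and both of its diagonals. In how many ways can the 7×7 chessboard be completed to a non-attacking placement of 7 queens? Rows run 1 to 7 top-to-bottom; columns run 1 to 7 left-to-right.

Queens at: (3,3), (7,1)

Branch on row 1: col 2 → 0; col 4 → 1; col 6 → 0.
Sum: 0 + 1 + 0 = 1.

1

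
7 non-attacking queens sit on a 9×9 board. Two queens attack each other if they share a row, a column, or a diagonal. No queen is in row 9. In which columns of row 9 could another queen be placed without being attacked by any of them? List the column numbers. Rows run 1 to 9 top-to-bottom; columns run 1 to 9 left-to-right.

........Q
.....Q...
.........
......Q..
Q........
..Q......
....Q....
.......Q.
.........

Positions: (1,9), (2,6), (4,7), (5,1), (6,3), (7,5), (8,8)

(1,9) attacks row 9 at column 9 and diagonals 1.
(2,6) attacks row 9 at column 6.
(4,7) attacks row 9 at column 7 and diagonals 2.
(5,1) attacks row 9 at column 1 and diagonals 5.
(6,3) attacks row 9 at column 3 and diagonals 6.
(7,5) attacks row 9 at column 5 and diagonals 3, 7.
(8,8) attacks row 9 at column 8 and diagonals 7, 9.
Attacked columns: {1, 2, 3, 5, 6, 7, 8, 9}. Safe: {4}.

columns 4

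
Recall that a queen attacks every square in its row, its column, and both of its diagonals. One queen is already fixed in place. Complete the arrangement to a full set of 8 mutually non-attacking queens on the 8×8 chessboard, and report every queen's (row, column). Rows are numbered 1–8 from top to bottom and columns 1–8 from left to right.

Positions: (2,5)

Row 1: attacked by (2,5)→{4,5,6}. Safe: 1, 2, 3, 7, 8. Place at column 7.
Row 3: attacked by (1,7)→{5,7}; (2,5)→{4,5,6}. Safe: 1, 2, 3, 8. Place at column 3.
Row 4: attacked by (1,7)→{4,7}; (2,5)→{3,5,7}; (3,3)→{2,3,4}. Safe: 1, 6, 8. Place at column 1.
Row 5: attacked by (1,7)→{3,7}; (2,5)→{2,5,8}; (3,3)→{1,3,5}; (4,1)→{1,2}. Safe: 4, 6. Place at column 6.
Row 6: attacked by (1,7)→{2,7}; (2,5)→{1,5}; (3,3)→{3,6}; (4,1)→{1,3}; (5,6)→{5,6,7}. Safe: 4, 8. Place at column 8.
Row 7: attacked by (1,7)→{1,7}; (2,5)→{5}; (3,3)→{3,7}; (4,1)→{1,4}; (5,6)→{4,6,8}; (6,8)→{7,8}. Safe: 2. Place at column 2.
Row 8: attacked by (1,7)→{7}; (2,5)→{5}; (3,3)→{3,8}; (4,1)→{1,5}; (5,6)→{3,6}; (6,8)→{6,8}; (7,2)→{1,2,3}. Safe: 4. Place at column 4.
Columns [7, 5, 3, 1, 6, 8, 2, 4], r−c [-6, -3, 0, 3, -1, -2, 5, 4], r+c [8, 7, 6, 5, 11, 14, 9, 12] are all distinct, so no two queens attack.

(1,7) (2,5) (3,3) (4,1) (5,6) (6,8) (7,2) (8,4)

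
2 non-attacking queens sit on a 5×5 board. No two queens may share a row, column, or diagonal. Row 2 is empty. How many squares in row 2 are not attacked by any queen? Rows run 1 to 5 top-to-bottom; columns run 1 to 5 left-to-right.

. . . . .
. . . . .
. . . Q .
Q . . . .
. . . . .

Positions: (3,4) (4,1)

1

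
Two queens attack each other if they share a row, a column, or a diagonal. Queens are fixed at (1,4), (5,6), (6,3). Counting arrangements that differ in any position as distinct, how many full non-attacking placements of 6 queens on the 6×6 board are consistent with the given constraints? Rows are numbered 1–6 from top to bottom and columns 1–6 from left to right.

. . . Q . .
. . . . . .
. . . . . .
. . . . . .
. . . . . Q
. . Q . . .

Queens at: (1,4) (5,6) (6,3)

1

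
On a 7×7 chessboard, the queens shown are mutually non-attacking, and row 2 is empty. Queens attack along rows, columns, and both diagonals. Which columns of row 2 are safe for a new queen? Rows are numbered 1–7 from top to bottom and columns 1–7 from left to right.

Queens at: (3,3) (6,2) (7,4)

columns 1, 5, 7

(3,3) attacks row 2 at column 3 and diagonals 2, 4.
(6,2) attacks row 2 at column 2 and diagonals 6.
(7,4) attacks row 2 at column 4.
Attacked columns: {2, 3, 4, 6}. Safe: {1, 5, 7}.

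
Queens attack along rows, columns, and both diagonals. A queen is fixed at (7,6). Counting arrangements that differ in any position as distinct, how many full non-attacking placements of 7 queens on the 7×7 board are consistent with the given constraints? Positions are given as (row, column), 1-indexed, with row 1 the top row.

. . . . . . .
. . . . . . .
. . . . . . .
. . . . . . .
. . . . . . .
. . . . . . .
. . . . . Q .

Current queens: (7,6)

Branch on row 1: col 1 → 1; col 2 → 4; col 3 → 1; col 4 → 1; col 5 → 0; col 7 → 0.
Sum: 1 + 4 + 1 + 1 + 0 + 0 = 7.

7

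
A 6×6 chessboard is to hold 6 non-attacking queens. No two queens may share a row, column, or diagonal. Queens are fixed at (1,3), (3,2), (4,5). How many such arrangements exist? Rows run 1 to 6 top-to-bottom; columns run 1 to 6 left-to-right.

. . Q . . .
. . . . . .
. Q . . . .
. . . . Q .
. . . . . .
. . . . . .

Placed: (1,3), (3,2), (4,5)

1

Branch on row 2: col 6 → 1.
Sum: 1 = 1.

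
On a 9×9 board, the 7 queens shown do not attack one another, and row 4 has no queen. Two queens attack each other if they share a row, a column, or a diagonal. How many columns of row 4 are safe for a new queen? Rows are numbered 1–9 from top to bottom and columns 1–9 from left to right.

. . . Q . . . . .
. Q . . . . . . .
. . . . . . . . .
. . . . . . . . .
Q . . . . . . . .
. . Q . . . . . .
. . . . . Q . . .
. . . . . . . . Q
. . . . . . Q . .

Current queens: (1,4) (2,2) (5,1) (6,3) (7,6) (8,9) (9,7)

1

(1,4) attacks row 4 at column 4 and diagonals 1, 7.
(2,2) attacks row 4 at column 2 and diagonals 4.
(5,1) attacks row 4 at column 1 and diagonals 2.
(6,3) attacks row 4 at column 3 and diagonals 1, 5.
(7,6) attacks row 4 at column 6 and diagonals 3, 9.
(8,9) attacks row 4 at column 9 and diagonals 5.
(9,7) attacks row 4 at column 7 and diagonals 2.
Attacked columns: {1, 2, 3, 4, 5, 6, 7, 9}. Safe: {8}.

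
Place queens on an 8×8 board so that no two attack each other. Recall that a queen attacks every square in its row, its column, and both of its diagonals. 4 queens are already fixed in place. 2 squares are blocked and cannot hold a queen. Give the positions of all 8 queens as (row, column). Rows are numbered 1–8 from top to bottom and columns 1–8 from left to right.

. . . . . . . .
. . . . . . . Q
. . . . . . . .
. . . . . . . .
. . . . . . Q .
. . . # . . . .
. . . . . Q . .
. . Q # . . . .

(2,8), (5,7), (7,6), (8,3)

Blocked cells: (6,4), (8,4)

(1,4) (2,8) (3,1) (4,5) (5,7) (6,2) (7,6) (8,3)

Row 1: attacked by (2,8)→{7,8}; (5,7)→{3,7}; (7,6)→{6}; (8,3)→{3}. Safe: 1, 2, 4, 5. Place at column 4.
Row 3: attacked by (1,4)→{2,4,6}; (2,8)→{7,8}; (5,7)→{5,7}; (7,6)→{2,6}; (8,3)→{3,8}. Safe: 1. Place at column 1.
Row 4: attacked by (1,4)→{1,4,7}; (2,8)→{6,8}; (3,1)→{1,2}; (5,7)→{6,7,8}; (7,6)→{3,6}; (8,3)→{3,7}. Safe: 5. Place at column 5.
Row 6: attacked by (1,4)→{4}; (2,8)→{4,8}; (3,1)→{1,4}; (4,5)→{3,5,7}; (5,7)→{6,7,8}; (7,6)→{5,6,7}; (8,3)→{1,3,5}. Blocked: 4. Safe: 2. Place at column 2.
Columns [4, 8, 1, 5, 7, 2, 6, 3], r−c [-3, -6, 2, -1, -2, 4, 1, 5], r+c [5, 10, 4, 9, 12, 8, 13, 11] are all distinct, so no two queens attack.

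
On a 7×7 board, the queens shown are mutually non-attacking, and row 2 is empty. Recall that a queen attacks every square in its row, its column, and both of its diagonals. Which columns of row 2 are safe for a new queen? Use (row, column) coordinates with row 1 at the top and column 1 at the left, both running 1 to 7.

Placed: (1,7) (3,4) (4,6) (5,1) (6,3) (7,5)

columns 2

(1,7) attacks row 2 at column 7 and diagonals 6.
(3,4) attacks row 2 at column 4 and diagonals 3, 5.
(4,6) attacks row 2 at column 6 and diagonals 4.
(5,1) attacks row 2 at column 1 and diagonals 4.
(6,3) attacks row 2 at column 3 and diagonals 7.
(7,5) attacks row 2 at column 5.
Attacked columns: {1, 3, 4, 5, 6, 7}. Safe: {2}.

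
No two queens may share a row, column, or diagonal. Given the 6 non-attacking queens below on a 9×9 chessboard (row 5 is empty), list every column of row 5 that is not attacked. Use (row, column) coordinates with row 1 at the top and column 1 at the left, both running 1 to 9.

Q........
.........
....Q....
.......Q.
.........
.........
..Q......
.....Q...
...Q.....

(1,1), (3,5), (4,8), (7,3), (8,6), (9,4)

(1,1) attacks row 5 at column 1 and diagonals 5.
(3,5) attacks row 5 at column 5 and diagonals 3, 7.
(4,8) attacks row 5 at column 8 and diagonals 7, 9.
(7,3) attacks row 5 at column 3 and diagonals 1, 5.
(8,6) attacks row 5 at column 6 and diagonals 3, 9.
(9,4) attacks row 5 at column 4 and diagonals 8.
Attacked columns: {1, 3, 4, 5, 6, 7, 8, 9}. Safe: {2}.

columns 2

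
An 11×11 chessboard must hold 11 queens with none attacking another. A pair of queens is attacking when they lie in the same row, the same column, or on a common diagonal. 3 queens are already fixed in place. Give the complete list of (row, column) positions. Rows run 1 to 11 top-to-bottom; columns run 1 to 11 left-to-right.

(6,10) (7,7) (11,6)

(1,2) (2,9) (3,5) (4,1) (5,4) (6,10) (7,7) (8,11) (9,3) (10,8) (11,6)

Row 1: attacked by (6,10)→{5,10}; (7,7)→{1,7}; (11,6)→{6}. Safe: 2, 3, 4, 8, 9, 11. Place at column 2.
Row 2: attacked by (1,2)→{1,2,3}; (6,10)→{6,10}; (7,7)→{2,7}; (11,6)→{6}. Safe: 4, 5, 8, 9, 11. Place at column 9.
Row 3: attacked by (1,2)→{2,4}; (2,9)→{8,9,10}; (6,10)→{7,10}; (7,7)→{3,7,11}; (11,6)→{6}. Safe: 1, 5. Place at column 5.
Row 4: attacked by (1,2)→{2,5}; (2,9)→{7,9,11}; (3,5)→{4,5,6}; (6,10)→{8,10}; (7,7)→{4,7,10}; (11,6)→{6}. Safe: 1, 3. Place at column 1.
Row 5: attacked by (1,2)→{2,6}; (2,9)→{6,9}; (3,5)→{3,5,7}; (4,1)→{1,2}; (6,10)→{9,10,11}; (7,7)→{5,7,9}; (11,6)→{6}. Safe: 4, 8. Place at column 4.
Row 8: attacked by (1,2)→{2,9}; (2,9)→{3,9}; (3,5)→{5,10}; (4,1)→{1,5}; (5,4)→{1,4,7}; (6,10)→{8,10}; (7,7)→{6,7,8}; (11,6)→{3,6,9}. Safe: 11. Place at column 11.
Row 9: attacked by (1,2)→{2,10}; (2,9)→{2,9}; (3,5)→{5,11}; (4,1)→{1,6}; (5,4)→{4,8}; (6,10)→{7,10}; (7,7)→{5,7,9}; (8,11)→{10,11}; (11,6)→{4,6,8}. Safe: 3. Place at column 3.
Row 10: attacked by (1,2)→{2,11}; (2,9)→{1,9}; (3,5)→{5}; (4,1)→{1,7}; (5,4)→{4,9}; (6,10)→{6,10}; (7,7)→{4,7,10}; (8,11)→{9,11}; (9,3)→{2,3,4}; (11,6)→{5,6,7}. Safe: 8. Place at column 8.
Columns [2, 9, 5, 1, 4, 10, 7, 11, 3, 8, 6], r−c [-1, -7, -2, 3, 1, -4, 0, -3, 6, 2, 5], r+c [3, 11, 8, 5, 9, 16, 14, 19, 12, 18, 17] are all distinct, so no two queens attack.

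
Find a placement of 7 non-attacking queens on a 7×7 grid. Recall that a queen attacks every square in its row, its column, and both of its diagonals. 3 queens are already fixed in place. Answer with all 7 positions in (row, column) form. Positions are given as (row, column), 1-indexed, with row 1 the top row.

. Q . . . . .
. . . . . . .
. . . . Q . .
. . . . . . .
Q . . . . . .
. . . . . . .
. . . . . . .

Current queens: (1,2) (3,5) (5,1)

Row 2: attacked by (1,2)→{1,2,3}; (3,5)→{4,5,6}; (5,1)→{1,4}. Safe: 7. Place at column 7.
Row 4: attacked by (1,2)→{2,5}; (2,7)→{5,7}; (3,5)→{4,5,6}; (5,1)→{1,2}. Safe: 3. Place at column 3.
Row 6: attacked by (1,2)→{2,7}; (2,7)→{3,7}; (3,5)→{2,5}; (4,3)→{1,3,5}; (5,1)→{1,2}. Safe: 4, 6. Place at column 6.
Row 7: attacked by (1,2)→{2}; (2,7)→{2,7}; (3,5)→{1,5}; (4,3)→{3,6}; (5,1)→{1,3}; (6,6)→{5,6,7}. Safe: 4. Place at column 4.
Columns [2, 7, 5, 3, 1, 6, 4], r−c [-1, -5, -2, 1, 4, 0, 3], r+c [3, 9, 8, 7, 6, 12, 11] are all distinct, so no two queens attack.

(1,2) (2,7) (3,5) (4,3) (5,1) (6,6) (7,4)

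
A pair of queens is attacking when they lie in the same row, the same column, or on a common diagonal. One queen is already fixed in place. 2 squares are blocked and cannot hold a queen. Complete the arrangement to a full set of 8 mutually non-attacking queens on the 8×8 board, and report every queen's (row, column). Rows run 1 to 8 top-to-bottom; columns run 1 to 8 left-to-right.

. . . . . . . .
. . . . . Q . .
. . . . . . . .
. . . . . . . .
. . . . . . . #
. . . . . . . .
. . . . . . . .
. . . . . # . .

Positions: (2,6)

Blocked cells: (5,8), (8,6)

(1,1) (2,6) (3,8) (4,3) (5,7) (6,4) (7,2) (8,5)

Row 1: attacked by (2,6)→{5,6,7}. Safe: 1, 2, 3, 4, 8. Place at column 1.
Row 3: attacked by (1,1)→{1,3}; (2,6)→{5,6,7}. Safe: 2, 4, 8. Place at column 8.
Row 4: attacked by (1,1)→{1,4}; (2,6)→{4,6,8}; (3,8)→{7,8}. Safe: 2, 3, 5. Place at column 3.
Row 5: attacked by (1,1)→{1,5}; (2,6)→{3,6}; (3,8)→{6,8}; (4,3)→{2,3,4}. Blocked: 8. Safe: 7. Place at column 7.
Row 6: attacked by (1,1)→{1,6}; (2,6)→{2,6}; (3,8)→{5,8}; (4,3)→{1,3,5}; (5,7)→{6,7,8}. Safe: 4. Place at column 4.
Row 7: attacked by (1,1)→{1,7}; (2,6)→{1,6}; (3,8)→{4,8}; (4,3)→{3,6}; (5,7)→{5,7}; (6,4)→{3,4,5}. Safe: 2. Place at column 2.
Row 8: attacked by (1,1)→{1,8}; (2,6)→{6}; (3,8)→{3,8}; (4,3)→{3,7}; (5,7)→{4,7}; (6,4)→{2,4,6}; (7,2)→{1,2,3}. Blocked: 6. Safe: 5. Place at column 5.
Columns [1, 6, 8, 3, 7, 4, 2, 5], r−c [0, -4, -5, 1, -2, 2, 5, 3], r+c [2, 8, 11, 7, 12, 10, 9, 13] are all distinct, so no two queens attack.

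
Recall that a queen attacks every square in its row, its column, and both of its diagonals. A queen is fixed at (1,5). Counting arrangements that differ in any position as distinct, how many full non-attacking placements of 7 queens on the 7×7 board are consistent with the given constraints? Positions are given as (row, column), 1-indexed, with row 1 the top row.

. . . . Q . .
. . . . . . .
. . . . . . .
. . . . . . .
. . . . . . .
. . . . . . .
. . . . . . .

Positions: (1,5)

Branch on row 2: col 1 → 2; col 2 → 1; col 3 → 1; col 7 → 2.
Sum: 2 + 1 + 1 + 2 = 6.

6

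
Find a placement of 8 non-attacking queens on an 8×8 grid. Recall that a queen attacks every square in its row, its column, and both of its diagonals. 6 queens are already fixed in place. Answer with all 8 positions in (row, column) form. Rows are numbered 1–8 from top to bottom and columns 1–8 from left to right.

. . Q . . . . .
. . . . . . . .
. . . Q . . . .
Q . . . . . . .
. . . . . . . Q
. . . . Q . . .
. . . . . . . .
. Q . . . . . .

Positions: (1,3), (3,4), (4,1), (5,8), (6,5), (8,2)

(1,3) (2,6) (3,4) (4,1) (5,8) (6,5) (7,7) (8,2)

Row 2: attacked by (1,3)→{2,3,4}; (3,4)→{3,4,5}; (4,1)→{1,3}; (5,8)→{5,8}; (6,5)→{1,5}; (8,2)→{2,8}. Safe: 6, 7. Place at column 6.
Row 7: attacked by (1,3)→{3}; (2,6)→{1,6}; (3,4)→{4,8}; (4,1)→{1,4}; (5,8)→{6,8}; (6,5)→{4,5,6}; (8,2)→{1,2,3}. Safe: 7. Place at column 7.
Columns [3, 6, 4, 1, 8, 5, 7, 2], r−c [-2, -4, -1, 3, -3, 1, 0, 6], r+c [4, 8, 7, 5, 13, 11, 14, 10] are all distinct, so no two queens attack.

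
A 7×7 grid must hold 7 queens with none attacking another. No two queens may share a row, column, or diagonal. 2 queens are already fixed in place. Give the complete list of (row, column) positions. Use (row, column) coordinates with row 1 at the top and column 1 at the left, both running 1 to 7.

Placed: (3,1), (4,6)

(1,5) (2,3) (3,1) (4,6) (5,4) (6,2) (7,7)

Row 1: attacked by (3,1)→{1,3}; (4,6)→{3,6}. Safe: 2, 4, 5, 7. Place at column 5.
Row 2: attacked by (1,5)→{4,5,6}; (3,1)→{1,2}; (4,6)→{4,6}. Safe: 3, 7. Place at column 3.
Row 5: attacked by (1,5)→{1,5}; (2,3)→{3,6}; (3,1)→{1,3}; (4,6)→{5,6,7}. Safe: 2, 4. Place at column 4.
Row 6: attacked by (1,5)→{5}; (2,3)→{3,7}; (3,1)→{1,4}; (4,6)→{4,6}; (5,4)→{3,4,5}. Safe: 2. Place at column 2.
Row 7: attacked by (1,5)→{5}; (2,3)→{3}; (3,1)→{1,5}; (4,6)→{3,6}; (5,4)→{2,4,6}; (6,2)→{1,2,3}. Safe: 7. Place at column 7.
Columns [5, 3, 1, 6, 4, 2, 7], r−c [-4, -1, 2, -2, 1, 4, 0], r+c [6, 5, 4, 10, 9, 8, 14] are all distinct, so no two queens attack.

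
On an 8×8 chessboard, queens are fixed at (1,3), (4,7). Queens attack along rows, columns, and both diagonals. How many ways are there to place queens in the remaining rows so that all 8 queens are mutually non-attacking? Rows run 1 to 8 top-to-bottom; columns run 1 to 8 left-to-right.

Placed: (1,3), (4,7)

Branch on row 2: col 1 → 0; col 6 → 2; col 8 → 1.
Sum: 0 + 2 + 1 = 3.

3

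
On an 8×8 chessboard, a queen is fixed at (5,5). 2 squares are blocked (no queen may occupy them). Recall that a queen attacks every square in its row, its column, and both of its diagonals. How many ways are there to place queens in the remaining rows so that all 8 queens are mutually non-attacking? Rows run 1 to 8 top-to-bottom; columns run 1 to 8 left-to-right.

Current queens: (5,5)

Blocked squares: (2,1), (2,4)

Branch on row 1: col 2 → 0; col 3 → 3; col 4 → 1; col 6 → 2; col 7 → 1; col 8 → 0.
Sum: 0 + 3 + 1 + 2 + 1 + 0 = 7.

7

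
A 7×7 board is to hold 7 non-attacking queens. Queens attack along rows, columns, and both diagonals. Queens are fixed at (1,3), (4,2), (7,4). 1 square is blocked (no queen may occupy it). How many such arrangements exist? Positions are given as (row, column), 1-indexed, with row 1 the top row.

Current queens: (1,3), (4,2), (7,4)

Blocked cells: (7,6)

Branch on row 2: col 1 → 1; col 5 → 0; col 6 → 0; col 7 → 0.
Sum: 1 + 0 + 0 + 0 = 1.

1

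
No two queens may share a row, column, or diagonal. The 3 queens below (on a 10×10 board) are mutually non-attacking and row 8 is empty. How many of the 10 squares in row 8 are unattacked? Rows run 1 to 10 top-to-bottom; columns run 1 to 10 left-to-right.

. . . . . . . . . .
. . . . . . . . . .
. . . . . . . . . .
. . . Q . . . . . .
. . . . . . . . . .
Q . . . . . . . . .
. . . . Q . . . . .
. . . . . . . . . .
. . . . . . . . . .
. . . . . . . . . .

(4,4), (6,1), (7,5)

4

(4,4) attacks row 8 at column 4 and diagonals 8.
(6,1) attacks row 8 at column 1 and diagonals 3.
(7,5) attacks row 8 at column 5 and diagonals 4, 6.
Attacked columns: {1, 3, 4, 5, 6, 8}. Safe: {2, 7, 9, 10}.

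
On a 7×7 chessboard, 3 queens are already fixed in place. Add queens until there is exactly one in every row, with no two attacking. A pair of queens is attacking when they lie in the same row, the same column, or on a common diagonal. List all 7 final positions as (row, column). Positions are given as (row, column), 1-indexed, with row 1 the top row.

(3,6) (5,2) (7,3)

(1,5) (2,1) (3,6) (4,4) (5,2) (6,7) (7,3)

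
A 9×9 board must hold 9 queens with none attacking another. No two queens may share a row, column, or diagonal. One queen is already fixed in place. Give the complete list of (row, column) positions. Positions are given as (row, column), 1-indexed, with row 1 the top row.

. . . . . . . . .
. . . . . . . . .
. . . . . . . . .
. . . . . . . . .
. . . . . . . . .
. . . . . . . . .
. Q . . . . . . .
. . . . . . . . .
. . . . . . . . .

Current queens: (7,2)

Row 1: attacked by (7,2)→{2,8}. Safe: 1, 3, 4, 5, 6, 7, 9. Place at column 9.
Row 2: attacked by (1,9)→{8,9}; (7,2)→{2,7}. Safe: 1, 3, 4, 5, 6. Place at column 6.
Row 3: attacked by (1,9)→{7,9}; (2,6)→{5,6,7}; (7,2)→{2,6}. Safe: 1, 3, 4, 8. Place at column 3.
Row 4: attacked by (1,9)→{6,9}; (2,6)→{4,6,8}; (3,3)→{2,3,4}; (7,2)→{2,5}. Safe: 1, 7. Place at column 1.
Row 5: attacked by (1,9)→{5,9}; (2,6)→{3,6,9}; (3,3)→{1,3,5}; (4,1)→{1,2}; (7,2)→{2,4}. Safe: 7, 8. Place at column 8.
Row 6: attacked by (1,9)→{4,9}; (2,6)→{2,6}; (3,3)→{3,6}; (4,1)→{1,3}; (5,8)→{7,8,9}; (7,2)→{1,2,3}. Safe: 5. Place at column 5.
Row 8: attacked by (1,9)→{2,9}; (2,6)→{6}; (3,3)→{3,8}; (4,1)→{1,5}; (5,8)→{5,8}; (6,5)→{3,5,7}; (7,2)→{1,2,3}. Safe: 4. Place at column 4.
Row 9: attacked by (1,9)→{1,9}; (2,6)→{6}; (3,3)→{3,9}; (4,1)→{1,6}; (5,8)→{4,8}; (6,5)→{2,5,8}; (7,2)→{2,4}; (8,4)→{3,4,5}. Safe: 7. Place at column 7.
Columns [9, 6, 3, 1, 8, 5, 2, 4, 7], r−c [-8, -4, 0, 3, -3, 1, 5, 4, 2], r+c [10, 8, 6, 5, 13, 11, 9, 12, 16] are all distinct, so no two queens attack.

(1,9) (2,6) (3,3) (4,1) (5,8) (6,5) (7,2) (8,4) (9,7)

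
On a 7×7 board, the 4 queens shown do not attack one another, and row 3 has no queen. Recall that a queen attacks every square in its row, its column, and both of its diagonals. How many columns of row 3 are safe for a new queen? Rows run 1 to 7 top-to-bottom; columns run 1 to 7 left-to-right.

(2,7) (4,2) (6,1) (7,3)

1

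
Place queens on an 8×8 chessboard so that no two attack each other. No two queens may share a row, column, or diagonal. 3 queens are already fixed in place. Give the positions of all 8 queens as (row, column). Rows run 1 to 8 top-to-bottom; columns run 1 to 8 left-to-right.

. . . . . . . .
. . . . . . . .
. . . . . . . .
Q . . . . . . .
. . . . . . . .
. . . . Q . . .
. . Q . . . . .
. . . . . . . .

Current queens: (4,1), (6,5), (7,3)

Row 1: attacked by (4,1)→{1,4}; (6,5)→{5}; (7,3)→{3}. Safe: 2, 6, 7, 8. Place at column 7.
Row 2: attacked by (1,7)→{6,7,8}; (4,1)→{1,3}; (6,5)→{1,5}; (7,3)→{3,8}. Safe: 2, 4. Place at column 2.
Row 3: attacked by (1,7)→{5,7}; (2,2)→{1,2,3}; (4,1)→{1,2}; (6,5)→{2,5,8}; (7,3)→{3,7}. Safe: 4, 6. Place at column 4.
Row 5: attacked by (1,7)→{3,7}; (2,2)→{2,5}; (3,4)→{2,4,6}; (4,1)→{1,2}; (6,5)→{4,5,6}; (7,3)→{1,3,5}. Safe: 8. Place at column 8.
Row 8: attacked by (1,7)→{7}; (2,2)→{2,8}; (3,4)→{4}; (4,1)→{1,5}; (5,8)→{5,8}; (6,5)→{3,5,7}; (7,3)→{2,3,4}. Safe: 6. Place at column 6.
Columns [7, 2, 4, 1, 8, 5, 3, 6], r−c [-6, 0, -1, 3, -3, 1, 4, 2], r+c [8, 4, 7, 5, 13, 11, 10, 14] are all distinct, so no two queens attack.

(1,7) (2,2) (3,4) (4,1) (5,8) (6,5) (7,3) (8,6)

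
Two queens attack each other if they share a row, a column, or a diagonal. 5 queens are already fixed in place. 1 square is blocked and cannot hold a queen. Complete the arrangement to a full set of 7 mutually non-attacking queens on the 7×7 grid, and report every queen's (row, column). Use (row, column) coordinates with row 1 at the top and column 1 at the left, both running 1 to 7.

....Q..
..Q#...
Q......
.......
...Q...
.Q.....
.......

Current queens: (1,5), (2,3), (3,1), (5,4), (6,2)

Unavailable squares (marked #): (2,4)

(1,5) (2,3) (3,1) (4,6) (5,4) (6,2) (7,7)

Row 4: attacked by (1,5)→{2,5}; (2,3)→{1,3,5}; (3,1)→{1,2}; (5,4)→{3,4,5}; (6,2)→{2,4}. Safe: 6, 7. Place at column 6.
Row 7: attacked by (1,5)→{5}; (2,3)→{3}; (3,1)→{1,5}; (4,6)→{3,6}; (5,4)→{2,4,6}; (6,2)→{1,2,3}. Safe: 7. Place at column 7.
Columns [5, 3, 1, 6, 4, 2, 7], r−c [-4, -1, 2, -2, 1, 4, 0], r+c [6, 5, 4, 10, 9, 8, 14] are all distinct, so no two queens attack.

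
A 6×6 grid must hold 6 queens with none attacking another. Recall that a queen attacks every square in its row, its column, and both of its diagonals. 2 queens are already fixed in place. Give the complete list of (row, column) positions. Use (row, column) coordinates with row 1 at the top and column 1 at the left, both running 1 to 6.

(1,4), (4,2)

(1,4) (2,1) (3,5) (4,2) (5,6) (6,3)

Row 2: attacked by (1,4)→{3,4,5}; (4,2)→{2,4}. Safe: 1, 6. Place at column 1.
Row 3: attacked by (1,4)→{2,4,6}; (2,1)→{1,2}; (4,2)→{1,2,3}. Safe: 5. Place at column 5.
Row 5: attacked by (1,4)→{4}; (2,1)→{1,4}; (3,5)→{3,5}; (4,2)→{1,2,3}. Safe: 6. Place at column 6.
Row 6: attacked by (1,4)→{4}; (2,1)→{1,5}; (3,5)→{2,5}; (4,2)→{2,4}; (5,6)→{5,6}. Safe: 3. Place at column 3.
Columns [4, 1, 5, 2, 6, 3], r−c [-3, 1, -2, 2, -1, 3], r+c [5, 3, 8, 6, 11, 9] are all distinct, so no two queens attack.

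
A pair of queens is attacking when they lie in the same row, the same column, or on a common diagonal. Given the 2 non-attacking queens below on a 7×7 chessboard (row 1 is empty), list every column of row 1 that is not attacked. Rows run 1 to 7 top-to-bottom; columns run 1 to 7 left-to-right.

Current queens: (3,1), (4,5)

columns 4, 6, 7

(3,1) attacks row 1 at column 1 and diagonals 3.
(4,5) attacks row 1 at column 5 and diagonals 2.
Attacked columns: {1, 2, 3, 5}. Safe: {4, 6, 7}.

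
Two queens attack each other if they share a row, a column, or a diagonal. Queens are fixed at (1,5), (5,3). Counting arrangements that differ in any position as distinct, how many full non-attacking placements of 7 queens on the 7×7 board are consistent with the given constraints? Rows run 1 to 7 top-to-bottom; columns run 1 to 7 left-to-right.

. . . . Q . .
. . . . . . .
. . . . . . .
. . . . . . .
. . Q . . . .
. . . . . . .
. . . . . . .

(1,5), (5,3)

2

Branch on row 2: col 1 → 1; col 2 → 0; col 7 → 1.
Sum: 1 + 0 + 1 = 2.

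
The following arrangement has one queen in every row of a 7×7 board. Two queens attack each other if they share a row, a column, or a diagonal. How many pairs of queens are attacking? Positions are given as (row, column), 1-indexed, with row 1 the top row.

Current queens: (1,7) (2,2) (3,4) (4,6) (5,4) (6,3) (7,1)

3

Same column: (3,4)–(5,4) (column 4).
Same diagonal: (1,7)–(7,1) (|1−7| = |7−1| = 6); (5,4)–(6,3) (|5−6| = |4−3| = 1).
Total attacking pairs: 3.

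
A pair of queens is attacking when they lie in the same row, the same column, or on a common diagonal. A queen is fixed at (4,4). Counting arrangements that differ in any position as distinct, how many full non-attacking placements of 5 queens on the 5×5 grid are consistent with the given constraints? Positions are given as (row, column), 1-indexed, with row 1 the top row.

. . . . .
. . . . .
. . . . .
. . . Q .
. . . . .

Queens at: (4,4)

Branch on row 1: col 2 → 0; col 3 → 1; col 5 → 1.
Sum: 0 + 1 + 1 = 2.

2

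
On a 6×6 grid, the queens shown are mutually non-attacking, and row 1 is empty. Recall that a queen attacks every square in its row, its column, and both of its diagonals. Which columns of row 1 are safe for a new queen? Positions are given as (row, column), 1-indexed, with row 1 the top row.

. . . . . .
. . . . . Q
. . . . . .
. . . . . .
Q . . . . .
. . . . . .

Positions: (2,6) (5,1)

(2,6) attacks row 1 at column 6 and diagonals 5.
(5,1) attacks row 1 at column 1 and diagonals 5.
Attacked columns: {1, 5, 6}. Safe: {2, 3, 4}.

columns 2, 3, 4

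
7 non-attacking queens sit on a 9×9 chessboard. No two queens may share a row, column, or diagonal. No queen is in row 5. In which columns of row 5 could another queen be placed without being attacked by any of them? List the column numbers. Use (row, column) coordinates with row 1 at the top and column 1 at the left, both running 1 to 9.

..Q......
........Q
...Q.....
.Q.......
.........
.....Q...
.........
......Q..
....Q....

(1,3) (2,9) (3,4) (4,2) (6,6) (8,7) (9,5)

(1,3) attacks row 5 at column 3 and diagonals 7.
(2,9) attacks row 5 at column 9 and diagonals 6.
(3,4) attacks row 5 at column 4 and diagonals 2, 6.
(4,2) attacks row 5 at column 2 and diagonals 1, 3.
(6,6) attacks row 5 at column 6 and diagonals 5, 7.
(8,7) attacks row 5 at column 7 and diagonals 4.
(9,5) attacks row 5 at column 5 and diagonals 1, 9.
Attacked columns: {1, 2, 3, 4, 5, 6, 7, 9}. Safe: {8}.

columns 8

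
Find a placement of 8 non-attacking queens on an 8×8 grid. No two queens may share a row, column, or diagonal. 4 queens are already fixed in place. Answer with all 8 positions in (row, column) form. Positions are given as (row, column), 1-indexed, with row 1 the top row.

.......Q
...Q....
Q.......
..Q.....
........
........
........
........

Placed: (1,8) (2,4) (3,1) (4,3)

Row 5: attacked by (1,8)→{4,8}; (2,4)→{1,4,7}; (3,1)→{1,3}; (4,3)→{2,3,4}. Safe: 5, 6. Place at column 6.
Row 6: attacked by (1,8)→{3,8}; (2,4)→{4,8}; (3,1)→{1,4}; (4,3)→{1,3,5}; (5,6)→{5,6,7}. Safe: 2. Place at column 2.
Row 7: attacked by (1,8)→{2,8}; (2,4)→{4}; (3,1)→{1,5}; (4,3)→{3,6}; (5,6)→{4,6,8}; (6,2)→{1,2,3}. Safe: 7. Place at column 7.
Row 8: attacked by (1,8)→{1,8}; (2,4)→{4}; (3,1)→{1,6}; (4,3)→{3,7}; (5,6)→{3,6}; (6,2)→{2,4}; (7,7)→{6,7,8}. Safe: 5. Place at column 5.
Columns [8, 4, 1, 3, 6, 2, 7, 5], r−c [-7, -2, 2, 1, -1, 4, 0, 3], r+c [9, 6, 4, 7, 11, 8, 14, 13] are all distinct, so no two queens attack.

(1,8) (2,4) (3,1) (4,3) (5,6) (6,2) (7,7) (8,5)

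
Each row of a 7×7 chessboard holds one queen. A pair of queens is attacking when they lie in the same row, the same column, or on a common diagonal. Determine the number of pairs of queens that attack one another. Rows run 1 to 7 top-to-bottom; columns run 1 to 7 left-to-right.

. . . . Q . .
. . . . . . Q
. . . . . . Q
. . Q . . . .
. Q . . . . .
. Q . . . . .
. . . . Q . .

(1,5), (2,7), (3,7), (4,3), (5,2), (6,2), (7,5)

Same column: (1,5)–(7,5) (column 5); (2,7)–(3,7) (column 7); (5,2)–(6,2) (column 2).
Same diagonal: (1,5)–(3,7) (|1−3| = |5−7| = 2); (4,3)–(5,2) (|4−5| = |3−2| = 1).
Total attacking pairs: 5.

5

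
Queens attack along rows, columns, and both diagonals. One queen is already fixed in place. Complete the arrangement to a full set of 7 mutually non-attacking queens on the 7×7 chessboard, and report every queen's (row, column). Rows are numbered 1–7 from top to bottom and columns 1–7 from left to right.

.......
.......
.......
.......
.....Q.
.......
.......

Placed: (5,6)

(1,7) (2,5) (3,3) (4,1) (5,6) (6,4) (7,2)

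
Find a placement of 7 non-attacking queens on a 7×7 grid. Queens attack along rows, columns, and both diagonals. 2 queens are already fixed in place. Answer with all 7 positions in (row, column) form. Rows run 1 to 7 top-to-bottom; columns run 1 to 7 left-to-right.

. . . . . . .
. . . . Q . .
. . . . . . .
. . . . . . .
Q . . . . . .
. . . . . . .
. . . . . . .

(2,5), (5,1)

Row 1: attacked by (2,5)→{4,5,6}; (5,1)→{1,5}. Safe: 2, 3, 7. Place at column 2.
Row 3: attacked by (1,2)→{2,4}; (2,5)→{4,5,6}; (5,1)→{1,3}. Safe: 7. Place at column 7.
Row 4: attacked by (1,2)→{2,5}; (2,5)→{3,5,7}; (3,7)→{6,7}; (5,1)→{1,2}. Safe: 4. Place at column 4.
Row 6: attacked by (1,2)→{2,7}; (2,5)→{1,5}; (3,7)→{4,7}; (4,4)→{2,4,6}; (5,1)→{1,2}. Safe: 3. Place at column 3.
Row 7: attacked by (1,2)→{2}; (2,5)→{5}; (3,7)→{3,7}; (4,4)→{1,4,7}; (5,1)→{1,3}; (6,3)→{2,3,4}. Safe: 6. Place at column 6.
Columns [2, 5, 7, 4, 1, 3, 6], r−c [-1, -3, -4, 0, 4, 3, 1], r+c [3, 7, 10, 8, 6, 9, 13] are all distinct, so no two queens attack.

(1,2) (2,5) (3,7) (4,4) (5,1) (6,3) (7,6)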